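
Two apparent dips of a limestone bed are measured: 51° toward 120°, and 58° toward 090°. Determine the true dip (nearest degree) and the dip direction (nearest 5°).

true dip 58°, dip direction 080°

Each apparent-dip line lies in the plane. As unit vectors (x east, y north, z up), v₁ plunges 51°→120° and v₂ plunges 58°→090°.
n = v₁ × v₂ = (0.267, 0.050, 0.167) (taken with n_z > 0).
Dip δ = arctan(|n_h|/n_z) = arctan(0.272/0.167) = 58.4°.
Dip direction = atan2(0.267, 0.050) = 79° (azimuth of n's horizontal projection).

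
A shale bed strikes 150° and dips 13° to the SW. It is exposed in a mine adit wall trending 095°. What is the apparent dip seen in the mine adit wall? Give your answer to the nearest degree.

Angle between strike (150°) and section (095°): β = 55°.
tan(apparent dip) = tan 13° · sin 55° = 0.1891
apparent dip = arctan 0.1891 = 10.71°

11°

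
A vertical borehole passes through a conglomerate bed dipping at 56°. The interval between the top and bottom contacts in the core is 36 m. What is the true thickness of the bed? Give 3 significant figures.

True thickness t = h · cos(dip) = 36 × cos 56°
t = 36 × 0.5592 = 20.131 m

20.1 m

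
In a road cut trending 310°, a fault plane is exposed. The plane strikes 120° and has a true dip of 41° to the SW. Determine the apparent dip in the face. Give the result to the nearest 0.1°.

Angle between strike (120°) and section (310°): β = 10°.
tan α = tan 41° × sin 10° = 0.8693 × 0.1736 = 0.1510
apparent dip = arctan 0.1510 = 8.58°

8.6°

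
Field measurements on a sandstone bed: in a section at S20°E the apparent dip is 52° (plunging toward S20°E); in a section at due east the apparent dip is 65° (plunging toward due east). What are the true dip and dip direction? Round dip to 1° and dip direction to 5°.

Represent each trace as a vector plunging at its apparent dip toward its trend (east-north-up frame): v₁ = (0.211, -0.579, -0.788), v₂ = (0.423, 0.000, -0.906).
Cross product v₁ × v₂ gives the pole to the plane: n ∝ (0.524, -0.142, 0.244).
Dip δ = arctan(|n_h|/n_z) = arctan(0.543/0.244) = 65.8°.
Dip direction = atan2(0.524, -0.142) = 105° (azimuth of n's horizontal projection).

true dip 66°, dip direction 105°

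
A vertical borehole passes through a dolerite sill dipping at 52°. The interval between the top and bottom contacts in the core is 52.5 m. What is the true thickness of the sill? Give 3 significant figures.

32.3 m

True thickness t = h · cos(dip) = 52.5 × cos 52°
t = 52.5 × 0.6157 = 32.322 m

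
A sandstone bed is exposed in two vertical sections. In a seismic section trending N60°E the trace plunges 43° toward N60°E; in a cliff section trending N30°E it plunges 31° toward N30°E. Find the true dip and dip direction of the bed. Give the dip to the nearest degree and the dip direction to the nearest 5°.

true dip 46°, dip direction 085°

The two traces are lines in the plane: v₁ = (sin 60°·cos 43°, cos 60°·cos 43°, −sin 43°), v₂ = (sin 30°·cos 31°, cos 30°·cos 31°, −sin 31°).
The plane normal is n = v₁ × v₂ ∝ (0.318, 0.034, 0.313).
Dip δ = arctan(|n_h|/n_z) = arctan(0.320/0.313) = 45.6°.
Dip direction = atan2(0.318, 0.034) = 84° (azimuth of n's horizontal projection).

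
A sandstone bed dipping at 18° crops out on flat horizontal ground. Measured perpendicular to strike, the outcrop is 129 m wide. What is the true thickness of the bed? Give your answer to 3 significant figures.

True thickness t = w · sin(dip) = 129 × sin 18°
t = 129 × 0.3090 = 39.863 m

39.9 m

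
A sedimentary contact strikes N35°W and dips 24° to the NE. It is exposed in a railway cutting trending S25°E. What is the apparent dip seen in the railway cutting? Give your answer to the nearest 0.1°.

Angle between strike (N35°W) and section (S25°E): β = 10°.
tan α = tan 24° × sin 10° = 0.4452 × 0.1736 = 0.0773
apparent dip = arctan 0.0773 = 4.42°

4.4°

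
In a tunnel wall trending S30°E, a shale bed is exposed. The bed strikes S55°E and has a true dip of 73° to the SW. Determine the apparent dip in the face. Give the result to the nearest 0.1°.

54.1°

Angle between strike (S55°E) and section (S30°E): β = 25°.
tan α = tan 73° × sin 25° = 3.2709 × 0.4226 = 1.3823
α = arctan(1.3823) = 54.12°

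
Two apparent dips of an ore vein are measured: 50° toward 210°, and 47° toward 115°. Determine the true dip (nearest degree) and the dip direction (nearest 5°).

Each apparent-dip line lies in the plane. As unit vectors (x east, y north, z up), v₁ plunges 50°→210° and v₂ plunges 47°→115°.
The plane normal is n = v₁ × v₂ ∝ (0.186, -0.709, 0.437).
tan δ = √(n_x²+n_y²)/n_z = 0.733/0.437, so δ = 59.2°.
The horizontal component of n points toward azimuth atan2(n_x, n_y) = 165°, the dip direction.

true dip 59°, dip direction 165°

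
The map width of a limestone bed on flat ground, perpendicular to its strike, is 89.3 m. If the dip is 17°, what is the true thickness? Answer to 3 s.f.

26.1 m

True thickness t = w · sin(dip) = 89.3 × sin 17°
t = 89.3 × 0.2924 = 26.109 m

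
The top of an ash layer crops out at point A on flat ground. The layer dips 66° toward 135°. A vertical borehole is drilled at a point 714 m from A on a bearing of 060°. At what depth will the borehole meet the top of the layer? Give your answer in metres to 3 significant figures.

415 m

The hole lies 75° from the dip direction, so the down-dip offset is 714 × cos 75° = 184.80 m.
Depth = down-dip offset × tan(dip) = 184.80 × tan 66° = 184.80 × 2.2460
Depth = 415.06 m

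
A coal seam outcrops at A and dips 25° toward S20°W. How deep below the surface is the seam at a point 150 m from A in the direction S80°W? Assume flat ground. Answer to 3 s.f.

35.0 m

The hole lies 60° from the dip direction, so the down-dip offset is 150 × cos 60° = 75.00 m.
Depth = down-dip offset × tan(dip) = 75.00 × tan 25° = 75.00 × 0.4663
Depth = 34.97 m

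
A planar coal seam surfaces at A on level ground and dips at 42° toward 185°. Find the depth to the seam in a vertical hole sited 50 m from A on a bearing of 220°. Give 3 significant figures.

The hole lies 35° from the dip direction, so the down-dip offset is 50 × cos 35° = 40.96 m.
Depth = down-dip offset × tan(dip) = 40.96 × tan 42° = 40.96 × 0.9004
Depth = 36.88 m

36.9 m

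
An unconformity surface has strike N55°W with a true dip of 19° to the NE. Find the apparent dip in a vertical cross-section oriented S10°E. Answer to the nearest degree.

14°

Angle between strike (N55°W) and section (S10°E): β = 45°.
tan(apparent dip) = tan 19° · sin 45° = 0.2435
α = arctan(0.2435) = 13.68°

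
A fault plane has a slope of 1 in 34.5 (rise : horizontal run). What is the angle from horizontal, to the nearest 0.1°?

tan θ = 1/34.5 = 0.0290
θ = arctan(0.0290) = 1.66°

1.7°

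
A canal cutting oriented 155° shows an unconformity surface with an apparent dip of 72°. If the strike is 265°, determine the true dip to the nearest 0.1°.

β = acute angle between strike 265° and section 155° = 70°.
tan(true dip) = tan 72° / sin 70° = 3.2752
true dip = arctan 3.2752 = 73.02°

73.0°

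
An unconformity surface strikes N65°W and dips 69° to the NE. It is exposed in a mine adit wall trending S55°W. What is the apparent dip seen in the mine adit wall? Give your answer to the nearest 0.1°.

66.1°

The section lies 60° from the strike.
tan(apparent dip) = tan 69° · sin 60° = 2.2561
apparent dip = arctan 2.2561 = 66.09°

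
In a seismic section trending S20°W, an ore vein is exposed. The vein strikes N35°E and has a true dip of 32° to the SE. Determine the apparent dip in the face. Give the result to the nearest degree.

9°

The strike is N35°E and the section trends S20°W; the acute angle between them is β = 15°.
tan(apparent dip) = tan 32° · sin 15° = 0.1617
apparent dip = arctan 0.1617 = 9.19°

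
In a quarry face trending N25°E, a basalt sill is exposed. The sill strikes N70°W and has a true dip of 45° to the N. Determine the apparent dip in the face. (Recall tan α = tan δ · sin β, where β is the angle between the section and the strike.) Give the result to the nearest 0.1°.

44.9°

Angle between strike (N70°W) and section (N25°E): β = 85°.
tan(apparent dip) = tan 45° · sin 85° = 0.9962
apparent dip = arctan 0.9962 = 44.89°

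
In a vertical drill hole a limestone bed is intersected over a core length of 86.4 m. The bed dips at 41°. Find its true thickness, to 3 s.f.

65.2 m

True thickness t = h · cos(dip) = 86.4 × cos 41°
t = 86.4 × 0.7547 = 65.207 m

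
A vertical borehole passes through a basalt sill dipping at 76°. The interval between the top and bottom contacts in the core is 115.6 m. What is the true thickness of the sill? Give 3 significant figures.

True thickness t = h · cos(dip) = 115.6 × cos 76°
t = 115.6 × 0.2419 = 27.966 m

28.0 m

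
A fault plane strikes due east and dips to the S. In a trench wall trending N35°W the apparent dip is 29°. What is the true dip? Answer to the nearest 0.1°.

34.1°

The section is 55° from the strike.
tan(true dip) = tan 29° / sin 55° = 0.6767
true dip = arctan 0.6767 = 34.09°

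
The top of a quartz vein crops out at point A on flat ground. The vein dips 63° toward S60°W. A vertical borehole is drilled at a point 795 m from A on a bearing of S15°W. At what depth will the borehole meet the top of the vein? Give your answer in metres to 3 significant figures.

The hole lies 45° from the dip direction, so the down-dip offset is 795 × cos 45° = 562.15 m.
Depth = down-dip offset × tan(dip) = 562.15 × tan 63° = 562.15 × 1.9626
Depth = 1103.28 m

1100 m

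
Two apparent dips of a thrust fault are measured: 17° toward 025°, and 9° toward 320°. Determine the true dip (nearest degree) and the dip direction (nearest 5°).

Represent each trace as a vector plunging at its apparent dip toward its trend (east-north-up frame): v₁ = (0.404, 0.867, -0.292), v₂ = (-0.635, 0.757, -0.156).
The plane normal is n = v₁ × v₂ ∝ (0.086, 0.249, 0.856).
True dip = arccos(n_z / |n|) = arccos(0.9559) = 17.1°.
The horizontal component of n points toward azimuth atan2(n_x, n_y) = 19°, the dip direction.

true dip 17°, dip direction 020°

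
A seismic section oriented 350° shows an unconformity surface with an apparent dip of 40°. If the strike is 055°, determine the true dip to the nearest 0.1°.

The section is 65° from the strike.
tan(true dip) = tan 40° / sin 65° = 0.9258
true dip = arctan 0.9258 = 42.79°

42.8°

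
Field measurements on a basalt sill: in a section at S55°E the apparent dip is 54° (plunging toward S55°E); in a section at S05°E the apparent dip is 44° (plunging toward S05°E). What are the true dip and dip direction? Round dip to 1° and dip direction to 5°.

true dip 54°, dip direction 130°

Each apparent-dip line lies in the plane. As unit vectors (x east, y north, z up), v₁ plunges 54°→S55°E and v₂ plunges 44°→S05°E.
n = v₁ × v₂ = (0.346, -0.284, 0.324) (taken with n_z > 0).
tan δ = √(n_x²+n_y²)/n_z = 0.447/0.324, so δ = 54.1°.
Dip direction = azimuth of (n_x, n_y) = atan2(0.346, -0.284) = 129°.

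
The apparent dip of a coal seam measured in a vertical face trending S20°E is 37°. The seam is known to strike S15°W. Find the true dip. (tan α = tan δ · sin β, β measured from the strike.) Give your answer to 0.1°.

52.7°

β = acute angle between strike S15°W and section S20°E = 35°.
tan δ = tan α / sin β = tan 37° / sin 35° = 0.7536 / 0.5736 = 1.3138
true dip = arctan 1.3138 = 52.72°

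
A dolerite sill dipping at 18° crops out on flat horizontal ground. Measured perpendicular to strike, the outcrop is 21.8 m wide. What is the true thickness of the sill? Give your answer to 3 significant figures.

True thickness t = w · sin(dip) = 21.8 × sin 18°
t = 21.8 × 0.3090 = 6.737 m

6.74 m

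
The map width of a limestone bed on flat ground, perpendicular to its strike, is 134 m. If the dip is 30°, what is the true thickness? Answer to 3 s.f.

True thickness t = w · sin(dip) = 134 × sin 30°
t = 134 × 0.5000 = 67.000 m

67.0 m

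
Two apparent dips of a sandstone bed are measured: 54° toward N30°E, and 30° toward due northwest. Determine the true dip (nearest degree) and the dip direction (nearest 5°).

Each apparent-dip line lies in the plane. As unit vectors (x east, y north, z up), v₁ plunges 54°→N30°E and v₂ plunges 30°→due northwest.
The plane normal is n = v₁ × v₂ ∝ (0.241, 0.642, 0.492).
Dip δ = arctan(|n_h|/n_z) = arctan(0.686/0.492) = 54.4°.
Dip direction = atan2(0.241, 0.642) = 21° (azimuth of n's horizontal projection).

true dip 54°, dip direction 020°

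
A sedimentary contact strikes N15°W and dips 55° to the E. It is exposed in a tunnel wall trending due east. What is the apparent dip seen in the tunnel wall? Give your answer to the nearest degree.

54°

The section lies 75° from the strike.
tan(apparent dip) = tan 55° · sin 75° = 1.3795
α = arctan(1.3795) = 54.06°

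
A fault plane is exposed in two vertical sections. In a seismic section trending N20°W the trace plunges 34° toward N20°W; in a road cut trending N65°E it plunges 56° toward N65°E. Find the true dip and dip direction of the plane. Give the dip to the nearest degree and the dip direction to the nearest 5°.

Represent each trace as a vector plunging at its apparent dip toward its trend (east-north-up frame): v₁ = (-0.284, 0.779, -0.559), v₂ = (0.507, 0.236, -0.829).
Cross product v₁ × v₂ gives the pole to the plane: n ∝ (0.514, 0.518, 0.462).
True dip = arccos(n_z / |n|) = arccos(0.5347) = 57.7°.
Dip direction = azimuth of (n_x, n_y) = atan2(0.514, 0.518) = 45°.

true dip 58°, dip direction 045°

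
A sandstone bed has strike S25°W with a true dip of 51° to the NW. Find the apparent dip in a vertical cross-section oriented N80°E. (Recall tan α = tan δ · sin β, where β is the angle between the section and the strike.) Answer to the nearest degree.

45°

The strike is S25°W and the section trends N80°E; the acute angle between them is β = 55°.
tan(apparent dip) = tan 51° · sin 55° = 1.0116
α = arctan(1.0116) = 45.33°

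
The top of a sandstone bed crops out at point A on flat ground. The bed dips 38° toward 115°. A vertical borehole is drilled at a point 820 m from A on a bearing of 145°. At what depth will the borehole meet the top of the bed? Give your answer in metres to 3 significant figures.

The hole lies 30° from the dip direction, so the down-dip offset is 820 × cos 30° = 710.14 m.
Depth = down-dip offset × tan(dip) = 710.14 × tan 38° = 710.14 × 0.7813
Depth = 554.82 m

555 m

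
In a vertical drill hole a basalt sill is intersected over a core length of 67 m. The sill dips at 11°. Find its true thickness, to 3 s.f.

65.8 m

True thickness t = h · cos(dip) = 67 × cos 11°
t = 67 × 0.9816 = 65.769 m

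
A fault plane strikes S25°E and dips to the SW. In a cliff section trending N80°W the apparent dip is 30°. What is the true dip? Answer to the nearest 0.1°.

β = acute angle between strike S25°E and section N80°W = 55°.
tan δ = tan α / sin β = tan 30° / sin 55° = 0.5774 / 0.8192 = 0.7048
true dip = arctan 0.7048 = 35.18°

35.2°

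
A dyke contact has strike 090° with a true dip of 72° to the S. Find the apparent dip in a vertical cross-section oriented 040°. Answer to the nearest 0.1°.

67.0°

Angle between strike (090°) and section (040°): β = 50°.
tan α = tan 72° × sin 50° = 3.0777 × 0.7660 = 2.3576
apparent dip = arctan 2.3576 = 67.02°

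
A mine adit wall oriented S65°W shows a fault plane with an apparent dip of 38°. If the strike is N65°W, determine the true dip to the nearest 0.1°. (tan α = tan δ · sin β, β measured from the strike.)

β = acute angle between strike N65°W and section S65°W = 50°.
tan(true dip) = tan 38° / sin 50° = 1.0199
δ = arctan(1.0199) = 45.56°

45.6°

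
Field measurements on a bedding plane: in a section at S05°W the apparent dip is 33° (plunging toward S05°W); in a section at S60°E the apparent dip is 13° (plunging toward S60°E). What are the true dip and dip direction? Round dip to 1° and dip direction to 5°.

Represent each trace as a vector plunging at its apparent dip toward its trend (east-north-up frame): v₁ = (-0.073, -0.835, -0.545), v₂ = (0.844, -0.487, -0.225).
The plane normal is n = v₁ × v₂ ∝ (-0.077, -0.476, 0.741).
True dip = arccos(n_z / |n|) = arccos(0.8380) = 33.1°.
Dip direction = azimuth of (n_x, n_y) = atan2(-0.077, -0.476) = 189°.

true dip 33°, dip direction 190°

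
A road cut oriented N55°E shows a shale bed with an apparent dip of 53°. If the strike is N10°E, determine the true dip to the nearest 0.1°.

61.9°

β = acute angle between strike N10°E and section N55°E = 45°.
tan(true dip) = tan 53° / sin 45° = 1.8767
true dip = arctan 1.8767 = 61.95°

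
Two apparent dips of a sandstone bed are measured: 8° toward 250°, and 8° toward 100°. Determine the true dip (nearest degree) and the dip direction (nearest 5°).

true dip 29°, dip direction 175°

The two traces are lines in the plane: v₁ = (sin 250°·cos 8°, cos 250°·cos 8°, −sin 8°), v₂ = (sin 100°·cos 8°, cos 100°·cos 8°, −sin 8°).
Cross product v₁ × v₂ gives the pole to the plane: n ∝ (0.023, -0.265, 0.490).
tan δ = √(n_x²+n_y²)/n_z = 0.266/0.490, so δ = 28.5°.
Dip direction = atan2(0.023, -0.265) = 175° (azimuth of n's horizontal projection).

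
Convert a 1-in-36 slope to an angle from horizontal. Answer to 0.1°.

1.6°

tan θ = 1/36 = 0.0278
θ = arctan(0.0278) = 1.59°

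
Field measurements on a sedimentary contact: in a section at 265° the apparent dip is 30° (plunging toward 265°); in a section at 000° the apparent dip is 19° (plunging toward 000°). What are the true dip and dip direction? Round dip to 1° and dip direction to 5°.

Each apparent-dip line lies in the plane. As unit vectors (x east, y north, z up), v₁ plunges 30°→265° and v₂ plunges 19°→000°.
The plane normal is n = v₁ × v₂ ∝ (-0.497, 0.281, 0.816).
True dip = arccos(n_z / |n|) = arccos(0.8192) = 35.0°.
The horizontal component of n points toward azimuth atan2(n_x, n_y) = 299°, the dip direction.

true dip 35°, dip direction 300°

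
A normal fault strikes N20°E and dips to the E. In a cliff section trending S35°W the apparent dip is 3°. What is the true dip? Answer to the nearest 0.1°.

11.4°

β = acute angle between strike N20°E and section S35°W = 15°.
tan δ = tan α / sin β = tan 3° / sin 15° = 0.0524 / 0.2588 = 0.2025
δ = arctan(0.2025) = 11.45°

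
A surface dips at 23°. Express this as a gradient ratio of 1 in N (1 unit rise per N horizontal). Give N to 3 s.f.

1 : N means tan θ = 1/N, so N = 1/tan 23° = 1/0.4245

1 in 2.36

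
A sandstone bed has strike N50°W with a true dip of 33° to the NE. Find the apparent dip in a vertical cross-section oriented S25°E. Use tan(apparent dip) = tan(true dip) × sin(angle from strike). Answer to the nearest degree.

Angle between strike (N50°W) and section (S25°E): β = 25°.
tan(apparent dip) = tan 33° · sin 25° = 0.2745
α = arctan(0.2745) = 15.35°

15°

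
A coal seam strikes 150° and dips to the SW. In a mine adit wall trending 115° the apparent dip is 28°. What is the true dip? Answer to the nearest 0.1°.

42.8°

The section is 35° from the strike.
tan(true dip) = tan 28° / sin 35° = 0.9270
δ = arctan(0.9270) = 42.83°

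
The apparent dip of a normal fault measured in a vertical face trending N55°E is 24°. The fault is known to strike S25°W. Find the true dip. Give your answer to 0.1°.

41.7°

The section is 30° from the strike.
tan(true dip) = tan 24° / sin 30° = 0.8905
true dip = arctan 0.8905 = 41.68°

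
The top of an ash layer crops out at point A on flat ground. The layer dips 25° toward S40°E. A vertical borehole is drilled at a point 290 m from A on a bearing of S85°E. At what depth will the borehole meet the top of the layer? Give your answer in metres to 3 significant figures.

The hole lies 45° from the dip direction, so the down-dip offset is 290 × cos 45° = 205.06 m.
Depth = down-dip offset × tan(dip) = 205.06 × tan 25° = 205.06 × 0.4663
Depth = 95.62 m

95.6 m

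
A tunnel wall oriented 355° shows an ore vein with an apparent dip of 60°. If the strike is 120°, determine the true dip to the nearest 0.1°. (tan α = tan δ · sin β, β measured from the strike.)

The section is 55° from the strike.
tan(true dip) = tan 60° / sin 55° = 2.1144
δ = arctan(2.1144) = 64.69°

64.7°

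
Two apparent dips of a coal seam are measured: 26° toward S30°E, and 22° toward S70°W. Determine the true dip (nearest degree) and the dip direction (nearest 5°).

The two traces are lines in the plane: v₁ = (sin 150°·cos 26°, cos 150°·cos 26°, −sin 26°), v₂ = (sin 250°·cos 22°, cos 250°·cos 22°, −sin 22°).
n = v₁ × v₂ = (-0.153, -0.550, 0.821) (taken with n_z > 0).
Dip δ = arctan(|n_h|/n_z) = arctan(0.571/0.821) = 34.8°.
Dip direction = atan2(-0.153, -0.550) = 195° (azimuth of n's horizontal projection).

true dip 35°, dip direction 195°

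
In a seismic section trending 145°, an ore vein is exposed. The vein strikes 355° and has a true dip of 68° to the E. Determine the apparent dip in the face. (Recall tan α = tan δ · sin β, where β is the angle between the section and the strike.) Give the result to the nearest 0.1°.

The strike is 355° and the section trends 145°; the acute angle between them is β = 30°.
tan(apparent dip) = tan 68° · sin 30° = 1.2375
α = arctan(1.2375) = 51.06°

51.1°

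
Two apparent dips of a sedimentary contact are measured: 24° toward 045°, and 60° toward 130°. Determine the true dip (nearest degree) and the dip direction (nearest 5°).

true dip 60°, dip direction 120°

The two traces are lines in the plane: v₁ = (sin 45°·cos 24°, cos 45°·cos 24°, −sin 24°), v₂ = (sin 130°·cos 60°, cos 130°·cos 60°, −sin 60°).
The plane normal is n = v₁ × v₂ ∝ (0.690, -0.404, 0.455).
True dip = arccos(n_z / |n|) = arccos(0.4946) = 60.4°.
Dip direction = atan2(0.690, -0.404) = 120° (azimuth of n's horizontal projection).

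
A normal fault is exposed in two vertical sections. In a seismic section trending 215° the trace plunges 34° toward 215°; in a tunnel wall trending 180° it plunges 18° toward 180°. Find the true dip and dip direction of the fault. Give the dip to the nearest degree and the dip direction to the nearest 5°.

Each apparent-dip line lies in the plane. As unit vectors (x east, y north, z up), v₁ plunges 34°→215° and v₂ plunges 18°→180°.
Cross product v₁ × v₂ gives the pole to the plane: n ∝ (-0.322, -0.147, 0.452).
True dip = arccos(n_z / |n|) = arccos(0.7875) = 38.0°.
Dip direction = azimuth of (n_x, n_y) = atan2(-0.322, -0.147) = 245°.

true dip 38°, dip direction 245°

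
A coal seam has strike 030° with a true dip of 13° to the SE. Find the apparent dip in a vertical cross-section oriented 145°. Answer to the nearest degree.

12°

The strike is 030° and the section trends 145°; the acute angle between them is β = 65°.
tan(apparent dip) = tan 13° · sin 65° = 0.2092
apparent dip = arctan 0.2092 = 11.82°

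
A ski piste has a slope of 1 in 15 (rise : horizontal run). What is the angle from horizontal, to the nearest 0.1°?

tan θ = 1/15 = 0.0667
θ = arctan(0.0667) = 3.81°

3.8°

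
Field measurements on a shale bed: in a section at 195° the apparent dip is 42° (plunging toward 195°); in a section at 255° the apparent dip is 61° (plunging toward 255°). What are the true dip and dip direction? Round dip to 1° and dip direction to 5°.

Represent each trace as a vector plunging at its apparent dip toward its trend (east-north-up frame): v₁ = (-0.192, -0.718, -0.669), v₂ = (-0.468, -0.125, -0.875).
The plane normal is n = v₁ × v₂ ∝ (-0.544, -0.145, 0.312).
Dip δ = arctan(|n_h|/n_z) = arctan(0.563/0.312) = 61.0°.
Dip direction = azimuth of (n_x, n_y) = atan2(-0.544, -0.145) = 255°.

true dip 61°, dip direction 255°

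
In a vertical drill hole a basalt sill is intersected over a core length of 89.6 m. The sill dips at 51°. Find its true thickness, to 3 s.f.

True thickness t = h · cos(dip) = 89.6 × cos 51°
t = 89.6 × 0.6293 = 56.387 m

56.4 m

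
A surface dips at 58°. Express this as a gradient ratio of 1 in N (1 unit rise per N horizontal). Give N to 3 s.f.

1 : N means tan θ = 1/N, so N = 1/tan 58° = 1/1.6003

1 in 0.625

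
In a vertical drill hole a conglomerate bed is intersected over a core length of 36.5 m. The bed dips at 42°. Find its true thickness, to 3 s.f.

True thickness t = h · cos(dip) = 36.5 × cos 42°
t = 36.5 × 0.7431 = 27.125 m

27.1 m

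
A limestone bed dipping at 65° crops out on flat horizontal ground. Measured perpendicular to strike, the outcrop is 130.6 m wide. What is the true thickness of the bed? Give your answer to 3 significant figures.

True thickness t = w · sin(dip) = 130.6 × sin 65°
t = 130.6 × 0.9063 = 118.364 m

118 m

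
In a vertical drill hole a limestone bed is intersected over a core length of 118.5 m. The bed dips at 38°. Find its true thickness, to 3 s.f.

True thickness t = h · cos(dip) = 118.5 × cos 38°
t = 118.5 × 0.7880 = 93.379 m

93.4 m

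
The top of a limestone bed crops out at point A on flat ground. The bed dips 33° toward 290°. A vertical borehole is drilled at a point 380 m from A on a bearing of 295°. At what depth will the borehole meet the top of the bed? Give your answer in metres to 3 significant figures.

The hole lies 5° from the dip direction, so the down-dip offset is 380 × cos 5° = 378.55 m.
Depth = down-dip offset × tan(dip) = 378.55 × tan 33° = 378.55 × 0.6494
Depth = 245.84 m

246 m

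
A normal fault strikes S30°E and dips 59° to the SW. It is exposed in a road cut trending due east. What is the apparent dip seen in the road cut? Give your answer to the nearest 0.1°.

The strike is S30°E and the section trends due east; the acute angle between them is β = 60°.
tan α = tan 59° × sin 60° = 1.6643 × 0.8660 = 1.4413
apparent dip = arctan 1.4413 = 55.25°

55.2°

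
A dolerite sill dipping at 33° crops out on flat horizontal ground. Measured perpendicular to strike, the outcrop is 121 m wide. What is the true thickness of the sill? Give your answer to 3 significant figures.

65.9 m

True thickness t = w · sin(dip) = 121 × sin 33°
t = 121 × 0.5446 = 65.901 m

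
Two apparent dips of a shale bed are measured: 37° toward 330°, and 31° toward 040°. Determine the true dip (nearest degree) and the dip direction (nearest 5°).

The two traces are lines in the plane: v₁ = (sin 330°·cos 37°, cos 330°·cos 37°, −sin 37°), v₂ = (sin 40°·cos 31°, cos 40°·cos 31°, −sin 31°).
The plane normal is n = v₁ × v₂ ∝ (-0.039, 0.537, 0.643).
True dip = arccos(n_z / |n|) = arccos(0.7667) = 39.9°.
The horizontal component of n points toward azimuth atan2(n_x, n_y) = 356°, the dip direction.

true dip 40°, dip direction 355°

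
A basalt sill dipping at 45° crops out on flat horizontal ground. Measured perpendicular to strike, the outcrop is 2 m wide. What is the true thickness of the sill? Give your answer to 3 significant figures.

1.41 m

True thickness t = w · sin(dip) = 2 × sin 45°
t = 2 × 0.7071 = 1.414 m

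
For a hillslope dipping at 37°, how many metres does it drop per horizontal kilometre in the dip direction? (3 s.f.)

754 m

drop per km = 1000 × tan 37° = 1000 × 0.7536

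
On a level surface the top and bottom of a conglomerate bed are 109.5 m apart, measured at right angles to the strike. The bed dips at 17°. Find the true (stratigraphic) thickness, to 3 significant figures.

32.0 m

True thickness t = w · sin(dip) = 109.5 × sin 17°
t = 109.5 × 0.2924 = 32.015 m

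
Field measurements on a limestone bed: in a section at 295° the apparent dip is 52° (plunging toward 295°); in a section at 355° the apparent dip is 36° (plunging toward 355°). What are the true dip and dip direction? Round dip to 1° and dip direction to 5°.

Each apparent-dip line lies in the plane. As unit vectors (x east, y north, z up), v₁ plunges 52°→295° and v₂ plunges 36°→355°.
Cross product v₁ × v₂ gives the pole to the plane: n ∝ (-0.482, 0.272, 0.431).
Dip δ = arctan(|n_h|/n_z) = arctan(0.554/0.431) = 52.1°.
Dip direction = azimuth of (n_x, n_y) = atan2(-0.482, 0.272) = 299°.

true dip 52°, dip direction 300°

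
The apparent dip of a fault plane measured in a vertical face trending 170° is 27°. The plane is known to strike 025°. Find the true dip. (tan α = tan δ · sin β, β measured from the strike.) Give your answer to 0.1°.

β = acute angle between strike 025° and section 170° = 35°.
tan δ = tan α / sin β = tan 27° / sin 35° = 0.5095 / 0.5736 = 0.8883
true dip = arctan 0.8883 = 41.62°

41.6°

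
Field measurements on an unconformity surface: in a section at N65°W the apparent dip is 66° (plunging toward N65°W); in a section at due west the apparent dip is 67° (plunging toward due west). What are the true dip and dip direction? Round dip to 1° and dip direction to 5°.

true dip 67°, dip direction 275°

The two traces are lines in the plane: v₁ = (sin 295°·cos 66°, cos 295°·cos 66°, −sin 66°), v₂ = (sin 270°·cos 67°, cos 270°·cos 67°, −sin 67°).
Cross product v₁ × v₂ gives the pole to the plane: n ∝ (-0.158, 0.018, 0.067).
tan δ = √(n_x²+n_y²)/n_z = 0.159/0.067, so δ = 67.1°.
Dip direction = azimuth of (n_x, n_y) = atan2(-0.158, 0.018) = 276°.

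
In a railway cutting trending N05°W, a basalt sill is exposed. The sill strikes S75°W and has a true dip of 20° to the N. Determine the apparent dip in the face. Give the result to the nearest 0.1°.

19.7°

Angle between strike (S75°W) and section (N05°W): β = 80°.
tan(apparent dip) = tan 20° · sin 80° = 0.3584
α = arctan(0.3584) = 19.72°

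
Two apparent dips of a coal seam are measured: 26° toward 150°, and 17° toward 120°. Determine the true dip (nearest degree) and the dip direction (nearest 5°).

Represent each trace as a vector plunging at its apparent dip toward its trend (east-north-up frame): v₁ = (0.449, -0.778, -0.438), v₂ = (0.828, -0.478, -0.292).
n = v₁ × v₂ = (0.018, -0.232, 0.430) (taken with n_z > 0).
Dip δ = arctan(|n_h|/n_z) = arctan(0.232/0.430) = 28.4°.
Dip direction = atan2(0.018, -0.232) = 176° (azimuth of n's horizontal projection).

true dip 28°, dip direction 175°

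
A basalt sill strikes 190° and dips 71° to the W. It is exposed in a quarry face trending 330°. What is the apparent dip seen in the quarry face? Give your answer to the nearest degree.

62°

Angle between strike (190°) and section (330°): β = 40°.
tan(apparent dip) = tan 71° · sin 40° = 1.8668
apparent dip = arctan 1.8668 = 61.82°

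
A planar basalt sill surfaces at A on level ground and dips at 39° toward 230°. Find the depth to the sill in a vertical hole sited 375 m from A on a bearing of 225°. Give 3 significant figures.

303 m

The hole lies 5° from the dip direction, so the down-dip offset is 375 × cos 5° = 373.57 m.
Depth = down-dip offset × tan(dip) = 373.57 × tan 39° = 373.57 × 0.8098
Depth = 302.51 m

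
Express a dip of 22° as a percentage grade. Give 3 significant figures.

40.4%

grade % = 100 × tan 22° = 100 × 0.4040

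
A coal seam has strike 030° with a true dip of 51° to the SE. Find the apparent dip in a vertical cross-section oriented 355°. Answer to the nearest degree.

35°

Angle between strike (030°) and section (355°): β = 35°.
tan α = tan 51° × sin 35° = 1.2349 × 0.5736 = 0.7083
α = arctan(0.7083) = 35.31°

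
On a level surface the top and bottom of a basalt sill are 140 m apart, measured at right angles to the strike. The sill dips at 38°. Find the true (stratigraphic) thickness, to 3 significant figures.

True thickness t = w · sin(dip) = 140 × sin 38°
t = 140 × 0.6157 = 86.193 m

86.2 m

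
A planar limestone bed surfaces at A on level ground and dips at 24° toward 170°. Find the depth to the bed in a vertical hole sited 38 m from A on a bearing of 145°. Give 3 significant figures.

The hole lies 25° from the dip direction, so the down-dip offset is 38 × cos 25° = 34.44 m.
Depth = down-dip offset × tan(dip) = 34.44 × tan 24° = 34.44 × 0.4452
Depth = 15.33 m

15.3 m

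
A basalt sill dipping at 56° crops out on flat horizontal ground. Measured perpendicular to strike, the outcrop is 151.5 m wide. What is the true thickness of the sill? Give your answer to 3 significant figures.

True thickness t = w · sin(dip) = 151.5 × sin 56°
t = 151.5 × 0.8290 = 125.599 m

126 m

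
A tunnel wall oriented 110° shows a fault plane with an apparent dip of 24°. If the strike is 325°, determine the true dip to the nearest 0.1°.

37.8°

β = acute angle between strike 325° and section 110° = 35°.
tan δ = tan α / sin β = tan 24° / sin 35° = 0.4452 / 0.5736 = 0.7762
true dip = arctan 0.7762 = 37.82°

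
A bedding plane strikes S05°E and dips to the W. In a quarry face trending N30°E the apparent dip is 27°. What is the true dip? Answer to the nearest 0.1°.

The section is 35° from the strike.
tan(true dip) = tan 27° / sin 35° = 0.8883
true dip = arctan 0.8883 = 41.62°

41.6°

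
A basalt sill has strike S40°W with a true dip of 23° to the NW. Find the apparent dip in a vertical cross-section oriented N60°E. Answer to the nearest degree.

8°

The strike is S40°W and the section trends N60°E; the acute angle between them is β = 20°.
tan α = tan 23° × sin 20° = 0.4245 × 0.3420 = 0.1452
α = arctan(0.1452) = 8.26°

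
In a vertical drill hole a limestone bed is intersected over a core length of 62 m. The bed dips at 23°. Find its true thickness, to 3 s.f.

True thickness t = h · cos(dip) = 62 × cos 23°
t = 62 × 0.9205 = 57.071 m

57.1 m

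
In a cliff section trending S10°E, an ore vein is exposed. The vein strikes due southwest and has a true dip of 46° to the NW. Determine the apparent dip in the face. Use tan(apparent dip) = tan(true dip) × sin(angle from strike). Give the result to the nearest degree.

40°

The strike is due southwest and the section trends S10°E; the acute angle between them is β = 55°.
tan(apparent dip) = tan 46° · sin 55° = 0.8483
apparent dip = arctan 0.8483 = 40.31°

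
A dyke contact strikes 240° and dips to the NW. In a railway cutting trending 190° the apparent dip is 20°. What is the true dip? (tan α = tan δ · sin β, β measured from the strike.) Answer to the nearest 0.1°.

25.4°

The section is 50° from the strike.
tan(true dip) = tan 20° / sin 50° = 0.4751
true dip = arctan 0.4751 = 25.41°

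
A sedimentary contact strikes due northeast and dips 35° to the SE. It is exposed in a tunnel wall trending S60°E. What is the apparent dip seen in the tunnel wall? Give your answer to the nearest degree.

34°

Angle between strike (due northeast) and section (S60°E): β = 75°.
tan α = tan 35° × sin 75° = 0.7002 × 0.9659 = 0.6763
α = arctan(0.6763) = 34.07°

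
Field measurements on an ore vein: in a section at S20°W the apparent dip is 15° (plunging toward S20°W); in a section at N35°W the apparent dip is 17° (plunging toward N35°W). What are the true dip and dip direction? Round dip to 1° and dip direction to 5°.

The two traces are lines in the plane: v₁ = (sin 200°·cos 15°, cos 200°·cos 15°, −sin 15°), v₂ = (sin 325°·cos 17°, cos 325°·cos 17°, −sin 17°).
n = v₁ × v₂ = (-0.468, -0.045, 0.757) (taken with n_z > 0).
Dip δ = arctan(|n_h|/n_z) = arctan(0.470/0.757) = 31.9°.
Dip direction = azimuth of (n_x, n_y) = atan2(-0.468, -0.045) = 264°.

true dip 32°, dip direction 265°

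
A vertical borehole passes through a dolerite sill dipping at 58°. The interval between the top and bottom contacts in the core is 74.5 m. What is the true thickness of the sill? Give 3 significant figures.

39.5 m

True thickness t = h · cos(dip) = 74.5 × cos 58°
t = 74.5 × 0.5299 = 39.479 m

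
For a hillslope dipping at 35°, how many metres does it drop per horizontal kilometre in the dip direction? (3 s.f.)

drop per km = 1000 × tan 35° = 1000 × 0.7002

700 m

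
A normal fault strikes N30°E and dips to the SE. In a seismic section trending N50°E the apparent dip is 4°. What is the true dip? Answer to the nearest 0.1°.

β = acute angle between strike N30°E and section N50°E = 20°.
tan(true dip) = tan 4° / sin 20° = 0.2045
δ = arctan(0.2045) = 11.56°

11.6°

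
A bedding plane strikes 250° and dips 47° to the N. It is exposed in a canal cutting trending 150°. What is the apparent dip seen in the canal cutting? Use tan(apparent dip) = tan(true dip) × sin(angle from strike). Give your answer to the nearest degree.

The section lies 80° from the strike.
tan(apparent dip) = tan 47° · sin 80° = 1.0561
α = arctan(1.0561) = 46.56°

47°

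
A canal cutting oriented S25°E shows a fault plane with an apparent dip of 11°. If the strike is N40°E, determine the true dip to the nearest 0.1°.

12.1°

β = acute angle between strike N40°E and section S25°E = 65°.
tan(true dip) = tan 11° / sin 65° = 0.2145
true dip = arctan 0.2145 = 12.11°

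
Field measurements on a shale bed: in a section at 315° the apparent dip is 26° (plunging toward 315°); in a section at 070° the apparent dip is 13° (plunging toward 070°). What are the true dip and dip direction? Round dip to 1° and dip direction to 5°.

Represent each trace as a vector plunging at its apparent dip toward its trend (east-north-up frame): v₁ = (-0.636, 0.636, -0.438), v₂ = (0.916, 0.333, -0.225).
n = v₁ × v₂ = (-0.003, 0.544, 0.794) (taken with n_z > 0).
True dip = arccos(n_z / |n|) = arccos(0.8247) = 34.4°.
Dip direction = atan2(-0.003, 0.544) = 360° (azimuth of n's horizontal projection).

true dip 34°, dip direction 000°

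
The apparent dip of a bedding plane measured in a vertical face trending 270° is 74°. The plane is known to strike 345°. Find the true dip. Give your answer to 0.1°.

74.5°

The section is 75° from the strike.
tan(true dip) = tan 74° / sin 75° = 3.6104
δ = arctan(3.6104) = 74.52°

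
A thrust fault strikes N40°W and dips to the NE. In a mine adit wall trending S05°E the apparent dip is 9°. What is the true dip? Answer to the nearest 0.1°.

β = acute angle between strike N40°W and section S05°E = 35°.
tan(true dip) = tan 9° / sin 35° = 0.2761
δ = arctan(0.2761) = 15.44°

15.4°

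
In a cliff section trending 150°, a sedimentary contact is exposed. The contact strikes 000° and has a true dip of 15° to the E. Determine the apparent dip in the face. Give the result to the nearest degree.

The strike is 000° and the section trends 150°; the acute angle between them is β = 30°.
tan(apparent dip) = tan 15° · sin 30° = 0.1340
apparent dip = arctan 0.1340 = 7.63°

8°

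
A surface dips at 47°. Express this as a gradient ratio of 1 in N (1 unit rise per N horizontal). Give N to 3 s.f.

1 : N means tan θ = 1/N, so N = 1/tan 47° = 1/1.0724

1 in 0.933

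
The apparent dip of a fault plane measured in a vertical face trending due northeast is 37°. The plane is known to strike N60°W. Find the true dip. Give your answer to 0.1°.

β = acute angle between strike N60°W and section due northeast = 75°.
tan δ = tan α / sin β = tan 37° / sin 75° = 0.7536 / 0.9659 = 0.7801
true dip = arctan 0.7801 = 37.96°

38.0°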